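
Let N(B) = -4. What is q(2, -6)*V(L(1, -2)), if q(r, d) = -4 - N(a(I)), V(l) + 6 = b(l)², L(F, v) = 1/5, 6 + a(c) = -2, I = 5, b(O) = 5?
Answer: 0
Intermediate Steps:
a(c) = -8 (a(c) = -6 - 2 = -8)
L(F, v) = ⅕
V(l) = 19 (V(l) = -6 + 5² = -6 + 25 = 19)
q(r, d) = 0 (q(r, d) = -4 - 1*(-4) = -4 + 4 = 0)
q(2, -6)*V(L(1, -2)) = 0*19 = 0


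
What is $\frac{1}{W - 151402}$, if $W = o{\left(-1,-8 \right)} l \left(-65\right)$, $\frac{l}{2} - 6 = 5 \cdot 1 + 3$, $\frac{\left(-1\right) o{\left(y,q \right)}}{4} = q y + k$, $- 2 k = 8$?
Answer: $- \frac{1}{122282} \approx -8.1778 \cdot 10^{-6}$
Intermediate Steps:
$k = -4$ ($k = \left(- \frac{1}{2}\right) 8 = -4$)
$o{\left(y,q \right)} = 16 - 4 q y$ ($o{\left(y,q \right)} = - 4 \left(q y - 4\right) = - 4 \left(-4 + q y\right) = 16 - 4 q y$)
$l = 28$ ($l = 12 + 2 \left(5 \cdot 1 + 3\right) = 12 + 2 \left(5 + 3\right) = 12 + 2 \cdot 8 = 12 + 16 = 28$)
$W = 29120$ ($W = \left(16 - \left(-32\right) \left(-1\right)\right) 28 \left(-65\right) = \left(16 - 32\right) 28 \left(-65\right) = \left(-16\right) 28 \left(-65\right) = \left(-448\right) \left(-65\right) = 29120$)
$\frac{1}{W - 151402} = \frac{1}{29120 - 151402} = \frac{1}{-122282} = - \frac{1}{122282}$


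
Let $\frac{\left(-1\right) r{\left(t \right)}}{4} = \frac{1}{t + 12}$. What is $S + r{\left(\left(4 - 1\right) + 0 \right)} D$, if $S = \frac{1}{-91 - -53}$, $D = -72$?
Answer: $\frac{3643}{190} \approx 19.174$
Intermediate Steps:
$r{\left(t \right)} = - \frac{4}{12 + t}$ ($r{\left(t \right)} = - \frac{4}{t + 12} = - \frac{4}{12 + t}$)
$S = - \frac{1}{38}$ ($S = \frac{1}{-91 + 53} = \frac{1}{-38} = - \frac{1}{38} \approx -0.026316$)
$S + r{\left(\left(4 - 1\right) + 0 \right)} D = - \frac{1}{38} + - \frac{4}{12 + \left(\left(4 - 1\right) + 0\right)} \left(-72\right) = - \frac{1}{38} + - \frac{4}{12 + \left(3 + 0\right)} \left(-72\right) = - \frac{1}{38} + - \frac{4}{12 + 3} \left(-72\right) = - \frac{1}{38} + - \frac{4}{15} \left(-72\right) = - \frac{1}{38} + \left(-4\right) \frac{1}{15} \left(-72\right) = - \frac{1}{38} - - \frac{96}{5} = - \frac{1}{38} + \frac{96}{5} = \frac{3643}{190}$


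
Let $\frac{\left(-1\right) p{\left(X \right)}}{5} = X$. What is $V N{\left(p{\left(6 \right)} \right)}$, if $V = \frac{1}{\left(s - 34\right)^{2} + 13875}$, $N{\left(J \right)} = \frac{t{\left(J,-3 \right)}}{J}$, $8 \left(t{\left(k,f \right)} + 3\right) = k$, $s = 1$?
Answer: $\frac{3}{199520} \approx 1.5036 \cdot 10^{-5}$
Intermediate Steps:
$t{\left(k,f \right)} = -3 + \frac{k}{8}$
$p{\left(X \right)} = - 5 X$
$N{\left(J \right)} = \frac{-3 + \frac{J}{8}}{J}$
$V = \frac{1}{14964}$ ($V = \frac{1}{\left(1 - 34\right)^{2} + 13875} = \frac{1}{\left(-33\right)^{2} + 13875} = \frac{1}{1089 + 13875} = \frac{1}{14964} \approx 6.6827 \cdot 10^{-5}$)
$V N{\left(p{\left(6 \right)} \right)} = \frac{\frac{1}{8} \frac{1}{\left(-5\right) 6} \left(-24 - 30\right)}{14964} = \frac{\frac{1}{8} \frac{1}{-30} \left(-24 - 30\right)}{14964} = \frac{\frac{1}{8} \left(- \frac{1}{30}\right) \left(-54\right)}{14964} = \frac{1}{14964} \cdot \frac{9}{40} = \frac{3}{199520}$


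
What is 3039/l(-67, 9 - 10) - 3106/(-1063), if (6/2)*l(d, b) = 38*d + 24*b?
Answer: -1708951/2731910 ≈ -0.62555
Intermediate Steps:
l(d, b) = 8*b + 38*d/3 (l(d, b) = (38*d + 24*b)/3 = (24*b + 38*d)/3 = 8*b + 38*d/3)
3039/l(-67, 9 - 10) - 3106/(-1063) = 3039/(8*(9 - 10) + (38/3)*(-67)) - 3106/(-1063) = 3039/(8*(-1) - 2546/3) - 3106*(-1/1063) = 3039/(-8 - 2546/3) + 3106/1063 = 3039/(-2570/3) + 3106/1063 = 3039*(-3/2570) + 3106/1063 = -9117/2570 + 3106/1063 = -1708951/2731910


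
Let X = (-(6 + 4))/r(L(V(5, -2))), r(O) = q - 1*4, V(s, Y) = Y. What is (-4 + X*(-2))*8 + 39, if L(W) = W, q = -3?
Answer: -111/7 ≈ -15.857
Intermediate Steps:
r(O) = -7 (r(O) = -3 - 1*4 = -3 - 4 = -7)
X = 10/7 (X = -(6 + 4)/(-7) = -1*10*(-⅐) = -10*(-⅐) = 10/7 ≈ 1.4286)
(-4 + X*(-2))*8 + 39 = (-4 + (10/7)*(-2))*8 + 39 = (-4 - 20/7)*8 + 39 = -48/7*8 + 39 = -384/7 + 39 = -111/7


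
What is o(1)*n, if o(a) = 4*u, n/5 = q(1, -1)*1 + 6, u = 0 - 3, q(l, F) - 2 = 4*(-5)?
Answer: 720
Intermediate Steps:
q(l, F) = -18 (q(l, F) = 2 + 4*(-5) = 2 - 20 = -18)
u = -3
n = -60 (n = 5*(-18*1 + 6) = 5*(-18 + 6) = 5*(-12) = -60)
o(a) = -12 (o(a) = 4*(-3) = -12)
o(1)*n = -12*(-60) = 720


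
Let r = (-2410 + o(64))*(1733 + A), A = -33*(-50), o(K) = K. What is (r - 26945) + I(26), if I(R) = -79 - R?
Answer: -7963568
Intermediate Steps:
A = 1650
r = -7936518 (r = (-2410 + 64)*(1733 + 1650) = -2346*3383 = -7936518)
(r - 26945) + I(26) = (-7936518 - 26945) + (-79 - 1*26) = -7963463 + (-79 - 26) = -7963463 - 105 = -7963568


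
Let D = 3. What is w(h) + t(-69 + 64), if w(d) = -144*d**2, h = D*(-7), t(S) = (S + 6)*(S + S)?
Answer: -63514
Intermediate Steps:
t(S) = 2*S*(6 + S) (t(S) = (6 + S)*(2*S) = 2*S*(6 + S))
h = -21 (h = 3*(-7) = -21)
w(h) + t(-69 + 64) = -144*(-21)**2 + 2*(-69 + 64)*(6 + (-69 + 64)) = -144*441 + 2*(-5)*(6 - 5) = -63504 + 2*(-5)*1 = -63504 - 10 = -63514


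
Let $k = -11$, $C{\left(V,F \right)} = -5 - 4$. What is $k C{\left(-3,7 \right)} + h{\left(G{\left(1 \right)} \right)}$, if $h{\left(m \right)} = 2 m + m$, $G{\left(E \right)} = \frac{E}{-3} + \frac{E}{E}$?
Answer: $101$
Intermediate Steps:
$C{\left(V,F \right)} = -9$ ($C{\left(V,F \right)} = -5 - 4 = -9$)
$G{\left(E \right)} = 1 - \frac{E}{3}$ ($G{\left(E \right)} = E \left(- \frac{1}{3}\right) + 1 = - \frac{E}{3} + 1 = 1 - \frac{E}{3}$)
$h{\left(m \right)} = 3 m$
$k C{\left(-3,7 \right)} + h{\left(G{\left(1 \right)} \right)} = \left(-11\right) \left(-9\right) + 3 \left(1 - \frac{1}{3}\right) = 99 + 3 \left(1 - \frac{1}{3}\right) = 99 + 3 \cdot \frac{2}{3} = 99 + 2 = 101$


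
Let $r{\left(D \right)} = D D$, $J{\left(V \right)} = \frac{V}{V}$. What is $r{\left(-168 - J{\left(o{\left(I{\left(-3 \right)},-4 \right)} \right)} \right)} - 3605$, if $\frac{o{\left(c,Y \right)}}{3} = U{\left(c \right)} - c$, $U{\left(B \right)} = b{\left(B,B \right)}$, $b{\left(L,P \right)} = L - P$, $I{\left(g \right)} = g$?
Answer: $24956$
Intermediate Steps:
$U{\left(B \right)} = 0$ ($U{\left(B \right)} = B - B = 0$)
$o{\left(c,Y \right)} = - 3 c$ ($o{\left(c,Y \right)} = 3 \left(0 - c\right) = 3 \left(- c\right) = - 3 c$)
$J{\left(V \right)} = 1$
$r{\left(D \right)} = D^{2}$
$r{\left(-168 - J{\left(o{\left(I{\left(-3 \right)},-4 \right)} \right)} \right)} - 3605 = \left(-168 - 1\right)^{2} - 3605 = \left(-169\right)^{2} - 3605 = 28561 - 3605 = 24956$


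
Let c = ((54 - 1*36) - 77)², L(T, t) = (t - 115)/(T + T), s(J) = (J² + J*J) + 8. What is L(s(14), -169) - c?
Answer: -696271/200 ≈ -3481.4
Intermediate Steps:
s(J) = 8 + 2*J² (s(J) = (J² + J²) + 8 = 2*J² + 8 = 8 + 2*J²)
L(T, t) = (-115 + t)/(2*T) (L(T, t) = (-115 + t)/((2*T)) = (-115 + t)*(1/(2*T)) = (-115 + t)/(2*T))
c = 3481 (c = ((54 - 36) - 77)² = (18 - 77)² = (-59)² = 3481)
L(s(14), -169) - c = (-115 - 169)/(2*(8 + 2*14²)) - 1*3481 = (½)*(-284)/(8 + 2*196) - 3481 = (½)*(-284)/(8 + 392) - 3481 = (½)*(-284)/400 - 3481 = (½)*(1/400)*(-284) - 3481 = -71/200 - 3481 = -696271/200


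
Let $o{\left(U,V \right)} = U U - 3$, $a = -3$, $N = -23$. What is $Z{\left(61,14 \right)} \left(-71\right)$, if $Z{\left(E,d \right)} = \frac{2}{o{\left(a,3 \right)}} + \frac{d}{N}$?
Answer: $\frac{1349}{69} \approx 19.551$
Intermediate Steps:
$o{\left(U,V \right)} = -3 + U^{2}$ ($o{\left(U,V \right)} = U^{2} - 3 = -3 + U^{2}$)
$Z{\left(E,d \right)} = \frac{1}{3} - \frac{d}{23}$ ($Z{\left(E,d \right)} = \frac{2}{-3 + \left(-3\right)^{2}} + \frac{d}{-23} = \frac{2}{-3 + 9} + d \left(- \frac{1}{23}\right) = \frac{2}{6} - \frac{d}{23} = 2 \cdot \frac{1}{6} - \frac{d}{23} = \frac{1}{3} - \frac{d}{23}$)
$Z{\left(61,14 \right)} \left(-71\right) = \left(\frac{1}{3} - \frac{14}{23}\right) \left(-71\right) = \left(- \frac{19}{69}\right) \left(-71\right) = \frac{1349}{69}$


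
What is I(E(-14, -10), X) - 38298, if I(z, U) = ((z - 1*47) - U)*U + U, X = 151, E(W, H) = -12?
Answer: -69857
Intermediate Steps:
I(z, U) = U + U*(-47 + z - U) (I(z, U) = ((z - 47) - U)*U + U = ((-47 + z) - U)*U + U = (-47 + z - U)*U + U = U*(-47 + z - U) + U = U + U*(-47 + z - U))
I(E(-14, -10), X) - 38298 = 151*(-46 - 12 - 1*151) - 38298 = 151*(-46 - 12 - 151) - 38298 = 151*(-209) - 38298 = -31559 - 38298 = -69857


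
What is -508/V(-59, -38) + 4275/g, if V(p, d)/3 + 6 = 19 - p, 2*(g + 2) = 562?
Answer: 21713/1674 ≈ 12.971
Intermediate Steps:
g = 279 (g = -2 + (½)*562 = -2 + 281 = 279)
V(p, d) = 39 - 3*p (V(p, d) = -18 + 3*(19 - p) = -18 + (57 - 3*p) = 39 - 3*p)
-508/V(-59, -38) + 4275/g = -508/(39 - 3*(-59)) + 4275/279 = -508/(39 + 177) + 4275*(1/279) = -508/216 + 475/31 = -508*1/216 + 475/31 = -127/54 + 475/31 = 21713/1674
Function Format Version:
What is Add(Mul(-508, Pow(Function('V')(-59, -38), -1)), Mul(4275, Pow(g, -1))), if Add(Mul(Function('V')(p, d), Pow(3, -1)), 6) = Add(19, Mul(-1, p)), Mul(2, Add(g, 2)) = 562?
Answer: Rational(21713, 1674) ≈ 12.971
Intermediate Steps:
g = 279 (g = Add(-2, Mul(Rational(1, 2), 562)) = Add(-2, 281) = 279)
Function('V')(p, d) = Add(39, Mul(-3, p)) (Function('V')(p, d) = Add(-18, Mul(3, Add(19, Mul(-1, p)))) = Add(-18, Add(57, Mul(-3, p))) = Add(39, Mul(-3, p)))
Add(Mul(-508, Pow(Function('V')(-59, -38), -1)), Mul(4275, Pow(g, -1))) = Add(Mul(-508, Pow(Add(39, Mul(-3, -59)), -1)), Mul(4275, Pow(279, -1))) = Add(Mul(-508, Pow(Add(39, 177), -1)), Mul(4275, Rational(1, 279))) = Add(Mul(-508, Pow(216, -1)), Rational(475, 31)) = Add(Mul(-508, Rational(1, 216)), Rational(475, 31)) = Add(Rational(-127, 54), Rational(475, 31)) = Rational(21713, 1674)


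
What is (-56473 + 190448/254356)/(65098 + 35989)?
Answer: -3591013985/6428021243 ≈ -0.55865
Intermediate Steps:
(-56473 + 190448/254356)/(65098 + 35989) = (-56473 + 190448*(1/254356))/101087 = (-56473 + 47612/63589)*(1/101087) = -3591013985/63589*1/101087 = -3591013985/6428021243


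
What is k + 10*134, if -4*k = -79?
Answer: 5439/4 ≈ 1359.8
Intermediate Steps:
k = 79/4 (k = -1/4*(-79) = 79/4 ≈ 19.750)
k + 10*134 = 79/4 + 10*134 = 79/4 + 1340 = 5439/4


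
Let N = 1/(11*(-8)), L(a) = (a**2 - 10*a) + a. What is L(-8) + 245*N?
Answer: 11723/88 ≈ 133.22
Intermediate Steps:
L(a) = a**2 - 9*a
N = -1/88 (N = 1/(-88) = -1/88 ≈ -0.011364)
L(-8) + 245*N = -8*(-9 - 8) + 245*(-1/88) = -8*(-17) - 245/88 = 136 - 245/88 = 11723/88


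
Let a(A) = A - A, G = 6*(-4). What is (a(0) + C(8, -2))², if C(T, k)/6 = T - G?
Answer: 36864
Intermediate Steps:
G = -24
C(T, k) = 144 + 6*T (C(T, k) = 6*(T - 1*(-24)) = 6*(T + 24) = 6*(24 + T) = 144 + 6*T)
a(A) = 0
(a(0) + C(8, -2))² = (0 + (144 + 6*8))² = (0 + (144 + 48))² = (0 + 192)² = 192² = 36864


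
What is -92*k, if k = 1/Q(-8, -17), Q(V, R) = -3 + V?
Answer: 92/11 ≈ 8.3636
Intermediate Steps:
k = -1/11 (k = 1/(-3 - 8) = 1/(-11) = -1/11 ≈ -0.090909)
-92*k = -92*(-1/11) = 92/11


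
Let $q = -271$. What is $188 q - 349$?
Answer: $-51297$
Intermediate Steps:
$188 q - 349 = 188 \left(-271\right) - 349 = -50948 - 349 = -51297$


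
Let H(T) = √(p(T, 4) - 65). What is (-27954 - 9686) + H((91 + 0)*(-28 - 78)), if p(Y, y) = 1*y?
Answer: -37640 + I*√61 ≈ -37640.0 + 7.8102*I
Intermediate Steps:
p(Y, y) = y
H(T) = I*√61 (H(T) = √(4 - 65) = √(-61) = I*√61)
(-27954 - 9686) + H((91 + 0)*(-28 - 78)) = (-27954 - 9686) + I*√61 = -37640 + I*√61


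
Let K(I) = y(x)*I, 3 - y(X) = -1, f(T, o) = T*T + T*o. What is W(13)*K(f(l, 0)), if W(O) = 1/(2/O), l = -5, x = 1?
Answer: 650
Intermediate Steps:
f(T, o) = T² + T*o
y(X) = 4 (y(X) = 3 - 1*(-1) = 3 + 1 = 4)
W(O) = O/2
K(I) = 4*I
W(13)*K(f(l, 0)) = ((½)*13)*(4*(-5*(-5 + 0))) = 13*(4*(-5*(-5)))/2 = 13*(4*25)/2 = (13/2)*100 = 650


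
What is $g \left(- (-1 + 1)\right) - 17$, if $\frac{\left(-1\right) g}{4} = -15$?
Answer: $-17$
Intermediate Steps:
$g = 60$ ($g = \left(-4\right) \left(-15\right) = 60$)
$g \left(- (-1 + 1)\right) - 17 = 60 \left(- (-1 + 1)\right) - 17 = 60 \left(\left(-1\right) 0\right) - 17 = 60 \cdot 0 - 17 = 0 - 17 = -17$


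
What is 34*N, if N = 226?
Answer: 7684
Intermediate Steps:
34*N = 34*226 = 7684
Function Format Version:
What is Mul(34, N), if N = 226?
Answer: 7684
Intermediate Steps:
Mul(34, N) = Mul(34, 226) = 7684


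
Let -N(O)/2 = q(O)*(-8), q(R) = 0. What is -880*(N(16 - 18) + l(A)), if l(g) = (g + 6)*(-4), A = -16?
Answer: -35200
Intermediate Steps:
l(g) = -24 - 4*g (l(g) = (6 + g)*(-4) = -24 - 4*g)
N(O) = 0 (N(O) = -0*(-8) = -2*0 = 0)
-880*(N(16 - 18) + l(A)) = -880*(0 + (-24 - 4*(-16))) = -880*(0 + (-24 + 64)) = -880*(0 + 40) = -880*40 = -35200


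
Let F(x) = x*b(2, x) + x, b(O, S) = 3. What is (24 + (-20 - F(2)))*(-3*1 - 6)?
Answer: 36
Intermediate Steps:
F(x) = 4*x (F(x) = x*3 + x = 3*x + x = 4*x)
(24 + (-20 - F(2)))*(-3*1 - 6) = (24 + (-20 - 4*2))*(-3*1 - 6) = (24 + (-20 - 1*8))*(-3 - 6) = (24 + (-20 - 8))*(-9) = (24 - 28)*(-9) = -4*(-9) = 36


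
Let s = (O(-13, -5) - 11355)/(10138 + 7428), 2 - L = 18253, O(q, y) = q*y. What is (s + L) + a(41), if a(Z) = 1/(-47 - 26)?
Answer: -11702213777/641159 ≈ -18252.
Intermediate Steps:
a(Z) = -1/73 (a(Z) = 1/(-73) = -1/73)
L = -18251 (L = 2 - 1*18253 = 2 - 18253 = -18251)
s = -5645/8783 (s = (-13*(-5) - 11355)/(10138 + 7428) = (65 - 11355)/17566 = -11290*1/17566 = -5645/8783 ≈ -0.64272)
(s + L) + a(41) = (-5645/8783 - 18251) - 1/73 = -160304178/8783 - 1/73 = -11702213777/641159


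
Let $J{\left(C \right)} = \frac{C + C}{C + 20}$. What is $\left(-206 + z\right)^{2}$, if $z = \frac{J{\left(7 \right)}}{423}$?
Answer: $\frac{5535253754944}{130439241} \approx 42436.0$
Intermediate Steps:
$J{\left(C \right)} = \frac{2 C}{20 + C}$
$z = \frac{14}{11421}$ ($z = \frac{2 \cdot 7 \frac{1}{20 + 7}}{423} = 2 \cdot 7 \cdot \frac{1}{27} \cdot \frac{1}{423} = \frac{14}{27} \cdot \frac{1}{423} = \frac{14}{11421} \approx 0.0012258$)
$\left(-206 + z\right)^{2} = \left(-206 + \frac{14}{11421}\right)^{2} = \left(- \frac{2352712}{11421}\right)^{2} = \frac{5535253754944}{130439241}$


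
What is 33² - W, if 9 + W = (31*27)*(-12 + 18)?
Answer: -3924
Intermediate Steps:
W = 5013 (W = -9 + (31*27)*(-12 + 18) = -9 + 837*6 = -9 + 5022 = 5013)
33² - W = 33² - 1*5013 = 1089 - 5013 = -3924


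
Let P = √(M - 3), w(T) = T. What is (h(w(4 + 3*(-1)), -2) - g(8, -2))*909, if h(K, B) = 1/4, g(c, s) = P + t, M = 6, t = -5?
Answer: 19089/4 - 909*√3 ≈ 3197.8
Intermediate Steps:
P = √3 (P = √(6 - 3) = √3 ≈ 1.7320)
g(c, s) = -5 + √3 (g(c, s) = √3 - 5 = -5 + √3)
h(K, B) = ¼
(h(w(4 + 3*(-1)), -2) - g(8, -2))*909 = (¼ - (-5 + √3))*909 = (¼ + (5 - √3))*909 = (21/4 - √3)*909 = 19089/4 - 909*√3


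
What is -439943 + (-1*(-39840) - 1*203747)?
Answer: -603850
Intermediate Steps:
-439943 + (-1*(-39840) - 1*203747) = -439943 + (39840 - 203747) = -439943 - 163907 = -603850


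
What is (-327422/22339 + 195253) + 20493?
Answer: 4819222472/22339 ≈ 2.1573e+5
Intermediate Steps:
(-327422/22339 + 195253) + 20493 = 4361429345/22339 + 20493 = 4819222472/22339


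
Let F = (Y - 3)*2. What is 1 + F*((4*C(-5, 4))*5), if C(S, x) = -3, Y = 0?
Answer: 361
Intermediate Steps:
F = -6 (F = (0 - 3)*2 = -3*2 = -6)
1 + F*((4*C(-5, 4))*5) = 1 - 6*4*(-3)*5 = 1 - (-72)*5 = 1 - 6*(-60) = 1 + 360 = 361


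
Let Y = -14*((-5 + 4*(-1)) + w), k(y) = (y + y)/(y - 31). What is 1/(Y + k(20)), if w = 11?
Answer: -11/348 ≈ -0.031609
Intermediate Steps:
k(y) = 2*y/(-31 + y) (k(y) = (2*y)/(-31 + y) = 2*y/(-31 + y))
Y = -28 (Y = -14*((-5 + 4*(-1)) + 11) = -14*((-5 - 4) + 11) = -14*(-9 + 11) = -14*2 = -28)
1/(Y + k(20)) = 1/(-28 + 2*20/(-31 + 20)) = 1/(-28 + 2*20/(-11)) = 1/(-28 + 2*20*(-1/11)) = 1/(-28 - 40/11) = 1/(-348/11) = -11/348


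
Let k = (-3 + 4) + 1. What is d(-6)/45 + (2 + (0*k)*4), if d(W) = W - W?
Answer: 2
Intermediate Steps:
d(W) = 0
k = 2 (k = 1 + 1 = 2)
d(-6)/45 + (2 + (0*k)*4) = 0/45 + (2 + (0*2)*4) = (1/45)*0 + (2 + 0*4) = 0 + (2 + 0) = 0 + 2 = 2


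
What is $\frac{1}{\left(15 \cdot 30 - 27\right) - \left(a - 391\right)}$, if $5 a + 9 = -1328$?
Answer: $\frac{5}{5407} \approx 0.00092473$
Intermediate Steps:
$a = - \frac{1337}{5}$ ($a = - \frac{9}{5} + \frac{1}{5} \left(-1328\right) = - \frac{9}{5} - \frac{1328}{5} = - \frac{1337}{5} \approx -267.4$)
$\frac{1}{\left(15 \cdot 30 - 27\right) - \left(a - 391\right)} = \frac{1}{\left(15 \cdot 30 - 27\right) - \left(- \frac{1337}{5} - 391\right)} = \frac{1}{\left(450 - 27\right) - - \frac{3292}{5}} = \frac{1}{423 + \frac{3292}{5}} = \frac{1}{\frac{5407}{5}} = \frac{5}{5407}$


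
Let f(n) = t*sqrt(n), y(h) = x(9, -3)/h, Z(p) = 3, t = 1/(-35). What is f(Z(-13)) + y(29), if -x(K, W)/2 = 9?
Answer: -18/29 - sqrt(3)/35 ≈ -0.67018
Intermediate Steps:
t = -1/35 ≈ -0.028571
x(K, W) = -18 (x(K, W) = -2*9 = -18)
y(h) = -18/h
f(n) = -sqrt(n)/35
f(Z(-13)) + y(29) = -sqrt(3)/35 - 18/29 = -18/29 - sqrt(3)/35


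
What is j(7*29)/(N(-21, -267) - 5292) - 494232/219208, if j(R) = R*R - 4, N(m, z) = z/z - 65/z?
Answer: -8270841129/823564456 ≈ -10.043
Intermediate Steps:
N(m, z) = 1 - 65/z
j(R) = -4 + R**2 (j(R) = R**2 - 4 = -4 + R**2)
j(7*29)/(N(-21, -267) - 5292) - 494232/219208 = (-4 + (7*29)**2)/((-65 - 267)/(-267) - 5292) - 494232/219208 = (-4 + 203**2)/(-1/267*(-332) - 5292) - 494232*1/219208 = (-4 + 41209)/(332/267 - 5292) - 61779/27401 = 41205/(-1412632/267) - 61779/27401 = 41205*(-267/1412632) - 61779/27401 = -11001735/1412632 - 61779/27401 = -8270841129/823564456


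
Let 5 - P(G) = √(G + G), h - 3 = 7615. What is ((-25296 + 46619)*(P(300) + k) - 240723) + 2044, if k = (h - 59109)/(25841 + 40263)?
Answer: -9827901249/66104 - 213230*√6 ≈ -6.7098e+5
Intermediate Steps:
h = 7618 (h = 3 + 7615 = 7618)
P(G) = 5 - √2*√G (P(G) = 5 - √(G + G) = 5 - √(2*G) = 5 - √2*√G)
k = -51491/66104 (k = (7618 - 59109)/(25841 + 40263) = -51491/66104 ≈ -0.77894)
((-25296 + 46619)*(P(300) + k) - 240723) + 2044 = ((-25296 + 46619)*((5 - √2*√300) - 51491/66104) - 240723) + 2044 = (21323*((5 - √2*10*√3) - 51491/66104) - 240723) + 2044 = (21323*((5 - 10*√6) - 51491/66104) - 240723) + 2044 = (21323*(279029/66104 - 10*√6) - 240723) + 2044 = ((5949735367/66104 - 213230*√6) - 240723) + 2044 = (-9963017825/66104 - 213230*√6) + 2044 = -9827901249/66104 - 213230*√6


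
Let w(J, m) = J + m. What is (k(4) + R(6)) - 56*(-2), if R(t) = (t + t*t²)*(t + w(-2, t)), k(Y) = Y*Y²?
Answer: 2396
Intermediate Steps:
k(Y) = Y³
R(t) = (-2 + 2*t)*(t + t³) (R(t) = (t + t*t²)*(t + (-2 + t)) = (t + t³)*(-2 + 2*t) = (-2 + 2*t)*(t + t³))
(k(4) + R(6)) - 56*(-2) = (4³ + 2*6*(-1 + 6 + 6³ - 1*6²)) - 56*(-2) = (64 + 2*6*(-1 + 6 + 216 - 1*36)) + 112 = (64 + 2*6*(-1 + 6 + 216 - 36)) + 112 = (64 + 2*6*185) + 112 = (64 + 2220) + 112 = 2284 + 112 = 2396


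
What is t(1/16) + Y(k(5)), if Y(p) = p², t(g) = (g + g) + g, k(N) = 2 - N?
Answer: 147/16 ≈ 9.1875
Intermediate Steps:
t(g) = 3*g (t(g) = 2*g + g = 3*g)
t(1/16) + Y(k(5)) = 3/16 + (2 - 1*5)² = 3*(1/16) + (2 - 5)² = 3/16 + (-3)² = 3/16 + 9 = 147/16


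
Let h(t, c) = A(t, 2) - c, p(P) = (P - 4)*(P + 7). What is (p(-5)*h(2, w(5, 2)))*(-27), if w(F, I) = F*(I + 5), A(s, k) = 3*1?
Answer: -15552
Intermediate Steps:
A(s, k) = 3
w(F, I) = F*(5 + I)
p(P) = (-4 + P)*(7 + P)
h(t, c) = 3 - c
(p(-5)*h(2, w(5, 2)))*(-27) = ((-28 + (-5)**2 + 3*(-5))*(3 - 5*(5 + 2)))*(-27) = ((-28 + 25 - 15)*(3 - 5*7))*(-27) = -18*(3 - 1*35)*(-27) = -18*(3 - 35)*(-27) = -18*(-32)*(-27) = 576*(-27) = -15552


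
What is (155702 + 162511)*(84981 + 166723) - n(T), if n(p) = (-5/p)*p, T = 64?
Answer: 80095484957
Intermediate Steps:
n(p) = -5
(155702 + 162511)*(84981 + 166723) - n(T) = (155702 + 162511)*(84981 + 166723) - 1*(-5) = 318213*251704 + 5 = 80095484952 + 5 = 80095484957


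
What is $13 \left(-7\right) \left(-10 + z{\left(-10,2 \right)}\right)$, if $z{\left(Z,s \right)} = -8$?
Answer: $1638$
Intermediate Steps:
$13 \left(-7\right) \left(-10 + z{\left(-10,2 \right)}\right) = 13 \left(-7\right) \left(-10 - 8\right) = \left(-91\right) \left(-18\right) = 1638$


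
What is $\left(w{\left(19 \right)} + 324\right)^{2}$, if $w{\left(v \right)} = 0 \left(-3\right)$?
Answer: $104976$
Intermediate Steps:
$w{\left(v \right)} = 0$
$\left(w{\left(19 \right)} + 324\right)^{2} = \left(0 + 324\right)^{2} = 324^{2} = 104976$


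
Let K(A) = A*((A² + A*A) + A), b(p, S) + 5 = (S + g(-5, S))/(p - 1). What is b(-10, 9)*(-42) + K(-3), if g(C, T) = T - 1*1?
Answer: 2529/11 ≈ 229.91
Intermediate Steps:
g(C, T) = -1 + T (g(C, T) = T - 1 = -1 + T)
b(p, S) = -5 + (-1 + 2*S)/(-1 + p) (b(p, S) = -5 + (S + (-1 + S))/(p - 1) = -5 + (-1 + 2*S)/(-1 + p))
K(A) = A*(A + 2*A²) (K(A) = A*((A² + A²) + A) = A*(2*A² + A) = A*(A + 2*A²))
b(-10, 9)*(-42) + K(-3) = ((4 - 5*(-10) + 2*9)/(-1 - 10))*(-42) + (-3)²*(1 + 2*(-3)) = ((4 + 50 + 18)/(-11))*(-42) + 9*(1 - 6) = -1/11*72*(-42) + 9*(-5) = -72/11*(-42) - 45 = 3024/11 - 45 = 2529/11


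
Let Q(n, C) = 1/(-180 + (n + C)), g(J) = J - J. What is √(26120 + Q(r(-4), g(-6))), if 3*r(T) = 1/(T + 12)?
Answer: 4*√30452258354/4319 ≈ 161.62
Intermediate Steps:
r(T) = 1/(3*(12 + T)) (r(T) = 1/(3*(T + 12)) = 1/(3*(12 + T)))
g(J) = 0
Q(n, C) = 1/(-180 + C + n) (Q(n, C) = 1/(-180 + (C + n)) = 1/(-180 + C + n))
√(26120 + Q(r(-4), g(-6))) = √(26120 + 1/(-180 + 0 + 1/(3*(12 - 4)))) = √(26120 + 1/(-180 + 0 + (⅓)/8)) = √(26120 + 1/(-180 + 0 + (⅓)*(⅛))) = √(26120 + 1/(-180 + 0 + 1/24)) = √(26120 + 1/(-4319/24)) = √(26120 - 24/4319) = √(112812256/4319) = 4*√30452258354/4319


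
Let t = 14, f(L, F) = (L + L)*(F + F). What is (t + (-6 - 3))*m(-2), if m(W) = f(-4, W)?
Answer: 160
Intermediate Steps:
f(L, F) = 4*F*L (f(L, F) = (2*L)*(2*F) = 4*F*L)
m(W) = -16*W (m(W) = 4*W*(-4) = -16*W)
(t + (-6 - 3))*m(-2) = (14 + (-6 - 3))*(-16*(-2)) = (14 - 9)*32 = 5*32 = 160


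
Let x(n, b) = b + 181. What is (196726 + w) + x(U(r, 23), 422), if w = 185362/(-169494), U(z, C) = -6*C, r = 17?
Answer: 16722948082/84747 ≈ 1.9733e+5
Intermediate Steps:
x(n, b) = 181 + b
w = -92681/84747 (w = 185362*(-1/169494) = -92681/84747 ≈ -1.0936)
(196726 + w) + x(U(r, 23), 422) = (196726 - 92681/84747) + (181 + 422) = 16671845641/84747 + 603 = 16722948082/84747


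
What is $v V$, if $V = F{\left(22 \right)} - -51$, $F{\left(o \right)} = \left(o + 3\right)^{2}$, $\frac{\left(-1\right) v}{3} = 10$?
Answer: $-20280$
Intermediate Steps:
$v = -30$ ($v = \left(-3\right) 10 = -30$)
$F{\left(o \right)} = \left(3 + o\right)^{2}$
$V = 676$ ($V = \left(3 + 22\right)^{2} - -51 = 25^{2} + 51 = 625 + 51 = 676$)
$v V = \left(-30\right) 676 = -20280$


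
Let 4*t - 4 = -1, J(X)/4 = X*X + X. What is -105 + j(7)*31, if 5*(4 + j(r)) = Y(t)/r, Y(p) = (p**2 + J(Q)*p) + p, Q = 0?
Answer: -18227/80 ≈ -227.84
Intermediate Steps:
J(X) = 4*X + 4*X**2 (J(X) = 4*(X*X + X) = 4*(X**2 + X) = 4*(X + X**2) = 4*X + 4*X**2)
t = 3/4 (t = 1 + (1/4)*(-1) = 1 - 1/4 = 3/4 ≈ 0.75000)
Y(p) = p + p**2 (Y(p) = (p**2 + (4*0*(1 + 0))*p) + p = (p**2 + (4*0*1)*p) + p = (p**2 + 0*p) + p = (p**2 + 0) + p = p**2 + p = p + p**2)
j(r) = -4 + 21/(80*r) (j(r) = -4 + ((3*(1 + 3/4)/4)/r)/5 = -4 + (((3/4)*(7/4))/r)/5 = -4 + (21/(16*r))/5 = -4 + 21/(80*r))
-105 + j(7)*31 = -105 + (-4 + (21/80)/7)*31 = -105 + (-4 + (21/80)*(1/7))*31 = -105 + (-4 + 3/80)*31 = -105 - 317/80*31 = -105 - 9827/80 = -18227/80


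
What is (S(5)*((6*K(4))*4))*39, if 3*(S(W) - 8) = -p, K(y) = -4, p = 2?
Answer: -27456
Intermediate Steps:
S(W) = 22/3 (S(W) = 8 + (-1*2)/3 = 8 + (1/3)*(-2) = 8 - 2/3 = 22/3)
(S(5)*((6*K(4))*4))*39 = (22*((6*(-4))*4)/3)*39 = (22*(-24*4)/3)*39 = ((22/3)*(-96))*39 = -704*39 = -27456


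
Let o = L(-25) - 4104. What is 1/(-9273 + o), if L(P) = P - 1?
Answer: -1/13403 ≈ -7.4610e-5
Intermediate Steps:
L(P) = -1 + P
o = -4130 (o = (-1 - 25) - 4104 = -26 - 4104 = -4130)
1/(-9273 + o) = 1/(-9273 - 4130) = 1/(-13403) = -1/13403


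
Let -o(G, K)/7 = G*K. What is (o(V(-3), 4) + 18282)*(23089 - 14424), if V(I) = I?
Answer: 159141390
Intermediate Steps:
o(G, K) = -7*G*K
(o(V(-3), 4) + 18282)*(23089 - 14424) = (-7*(-3)*4 + 18282)*(23089 - 14424) = (84 + 18282)*8665 = 18366*8665 = 159141390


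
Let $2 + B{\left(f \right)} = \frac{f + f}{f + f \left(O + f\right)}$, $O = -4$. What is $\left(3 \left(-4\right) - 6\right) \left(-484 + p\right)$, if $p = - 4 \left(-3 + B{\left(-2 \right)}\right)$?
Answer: $\frac{41616}{5} \approx 8323.2$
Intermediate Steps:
$B{\left(f \right)} = -2 + \frac{2 f}{f + f \left(-4 + f\right)}$ ($B{\left(f \right)} = -2 + \frac{f + f}{f + f \left(-4 + f\right)} = -2 + \frac{2 f}{f + f \left(-4 + f\right)}$)
$p = \frac{108}{5}$ ($p = - 4 \left(-3 + \frac{2 \left(4 - -2\right)}{-3 - 2}\right) = - 4 \left(-3 + \frac{2 \left(4 + 2\right)}{-5}\right) = - 4 \left(-3 + 2 \left(- \frac{1}{5}\right) 6\right) = - 4 \left(-3 - \frac{12}{5}\right) = \left(-4\right) \left(- \frac{27}{5}\right) = \frac{108}{5} \approx 21.6$)
$\left(3 \left(-4\right) - 6\right) \left(-484 + p\right) = \left(3 \left(-4\right) - 6\right) \left(-484 + \frac{108}{5}\right) = \left(-12 - 6\right) \left(- \frac{2312}{5}\right) = \left(-18\right) \left(- \frac{2312}{5}\right) = \frac{41616}{5}$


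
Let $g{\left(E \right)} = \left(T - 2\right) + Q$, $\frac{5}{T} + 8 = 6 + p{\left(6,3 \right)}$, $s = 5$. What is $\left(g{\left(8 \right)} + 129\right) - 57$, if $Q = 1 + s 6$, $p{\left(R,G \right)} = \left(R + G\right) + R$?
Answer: $\frac{1318}{13} \approx 101.38$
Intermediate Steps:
$p{\left(R,G \right)} = G + 2 R$ ($p{\left(R,G \right)} = \left(G + R\right) + R = G + 2 R$)
$T = \frac{5}{13}$ ($T = \frac{5}{-8 + \left(6 + \left(3 + 2 \cdot 6\right)\right)} = \frac{5}{-8 + \left(6 + \left(3 + 12\right)\right)} = \frac{5}{-8 + \left(6 + 15\right)} = \frac{5}{-8 + 21} = \frac{5}{13} \approx 0.38462$)
$Q = 31$ ($Q = 1 + 5 \cdot 6 = 1 + 30 = 31$)
$g{\left(E \right)} = \frac{382}{13}$ ($g{\left(E \right)} = \left(\frac{5}{13} - 2\right) + 31 = - \frac{21}{13} + 31 = \frac{382}{13}$)
$\left(g{\left(8 \right)} + 129\right) - 57 = \left(\frac{382}{13} + 129\right) - 57 = \frac{2059}{13} - 57 = \frac{1318}{13}$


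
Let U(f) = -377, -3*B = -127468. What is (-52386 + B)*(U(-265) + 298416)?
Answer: -8848777910/3 ≈ -2.9496e+9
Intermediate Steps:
B = 127468/3 (B = -⅓*(-127468) = 127468/3 ≈ 42489.)
(-52386 + B)*(U(-265) + 298416) = (-52386 + 127468/3)*(-377 + 298416) = -29690/3*298039 = -8848777910/3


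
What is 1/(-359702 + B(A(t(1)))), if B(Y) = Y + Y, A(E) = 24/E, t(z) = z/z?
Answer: -1/359654 ≈ -2.7804e-6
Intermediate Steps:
t(z) = 1
B(Y) = 2*Y
1/(-359702 + B(A(t(1)))) = 1/(-359702 + 2*(24/1)) = 1/(-359702 + 2*(24*1)) = 1/(-359702 + 2*24) = 1/(-359702 + 48) = 1/(-359654) = -1/359654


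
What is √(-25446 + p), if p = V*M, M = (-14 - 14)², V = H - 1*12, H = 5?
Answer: I*√30934 ≈ 175.88*I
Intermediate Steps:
V = -7 (V = 5 - 1*12 = 5 - 12 = -7)
M = 784 (M = (-28)² = 784)
p = -5488 (p = -7*784 = -5488)
√(-25446 + p) = √(-25446 - 5488) = √(-30934) = I*√30934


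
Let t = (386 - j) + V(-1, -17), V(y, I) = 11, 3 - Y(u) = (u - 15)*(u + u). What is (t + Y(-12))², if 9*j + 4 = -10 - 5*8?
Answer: 58564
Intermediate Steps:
Y(u) = 3 - 2*u*(-15 + u) (Y(u) = 3 - (u - 15)*(u + u) = 3 - (-15 + u)*2*u = 3 - 2*u*(-15 + u))
j = -6 (j = -4/9 + (-10 - 5*8)/9 = -4/9 + (-10 - 40)/9 = -4/9 + (⅑)*(-50) = -4/9 - 50/9 = -6)
t = 403 (t = (386 - 1*(-6)) + 11 = (386 + 6) + 11 = 392 + 11 = 403)
(t + Y(-12))² = (403 + (3 - 2*(-12)² + 30*(-12)))² = (403 + (3 - 2*144 - 360))² = (403 + (3 - 288 - 360))² = (403 - 645)² = (-242)² = 58564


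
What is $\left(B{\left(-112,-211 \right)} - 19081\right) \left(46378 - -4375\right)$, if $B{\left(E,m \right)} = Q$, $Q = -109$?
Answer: $-973950070$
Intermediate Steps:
$B{\left(E,m \right)} = -109$
$\left(B{\left(-112,-211 \right)} - 19081\right) \left(46378 - -4375\right) = \left(-109 - 19081\right) \left(46378 - -4375\right) = - 19190 \left(46378 + 4375\right) = \left(-19190\right) 50753 = -973950070$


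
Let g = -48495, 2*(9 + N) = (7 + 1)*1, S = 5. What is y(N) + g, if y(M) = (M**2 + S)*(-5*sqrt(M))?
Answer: -48495 - 150*I*sqrt(5) ≈ -48495.0 - 335.41*I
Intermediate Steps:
N = -5 (N = -9 + ((7 + 1)*1)/2 = -9 + (8*1)/2 = -9 + (1/2)*8 = -9 + 4 = -5)
y(M) = -5*sqrt(M)*(5 + M**2) (y(M) = (M**2 + 5)*(-5*sqrt(M)) = (5 + M**2)*(-5*sqrt(M)) = -5*sqrt(M)*(5 + M**2))
y(N) + g = 5*sqrt(-5)*(-5 - 1*(-5)**2) - 48495 = 5*(I*sqrt(5))*(-5 - 1*25) - 48495 = 5*(I*sqrt(5))*(-5 - 25) - 48495 = 5*(I*sqrt(5))*(-30) - 48495 = -150*I*sqrt(5) - 48495 = -48495 - 150*I*sqrt(5)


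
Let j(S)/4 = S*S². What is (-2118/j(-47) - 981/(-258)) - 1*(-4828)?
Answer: 21571067921/4464389 ≈ 4831.8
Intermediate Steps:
j(S) = 4*S³ (j(S) = 4*(S*S²) = 4*S³)
(-2118/j(-47) - 981/(-258)) - 1*(-4828) = (-2118/(4*(-47)³) - 981/(-258)) - 1*(-4828) = (-2118/(4*(-103823)) - 981*(-1/258)) + 4828 = (-2118/(-415292) + 327/86) + 4828 = (-2118*(-1/415292) + 327/86) + 4828 = (1059/207646 + 327/86) + 4828 = 16997829/4464389 + 4828 = 21571067921/4464389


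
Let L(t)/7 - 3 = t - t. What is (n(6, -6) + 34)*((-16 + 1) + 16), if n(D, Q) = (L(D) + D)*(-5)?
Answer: -101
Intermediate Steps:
L(t) = 21 (L(t) = 21 + 7*(t - t) = 21 + 7*0 = 21 + 0 = 21)
n(D, Q) = -105 - 5*D (n(D, Q) = (21 + D)*(-5) = -105 - 5*D)
(n(6, -6) + 34)*((-16 + 1) + 16) = ((-105 - 5*6) + 34)*((-16 + 1) + 16) = ((-105 - 30) + 34)*(-15 + 16) = (-135 + 34)*1 = -101*1 = -101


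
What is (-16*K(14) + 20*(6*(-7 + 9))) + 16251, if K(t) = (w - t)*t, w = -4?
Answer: 20523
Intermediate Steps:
K(t) = t*(-4 - t) (K(t) = (-4 - t)*t = t*(-4 - t))
(-16*K(14) + 20*(6*(-7 + 9))) + 16251 = (-(-16)*14*(4 + 14) + 20*(6*(-7 + 9))) + 16251 = (-(-16)*14*18 + 20*(6*2)) + 16251 = (-16*(-252) + 20*12) + 16251 = (4032 + 240) + 16251 = 4272 + 16251 = 20523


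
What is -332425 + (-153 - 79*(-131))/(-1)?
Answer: -342621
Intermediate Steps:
-332425 + (-153 - 79*(-131))/(-1) = -332425 + (-153 + 10349)*(-1) = -332425 + 10196*(-1) = -332425 - 10196 = -342621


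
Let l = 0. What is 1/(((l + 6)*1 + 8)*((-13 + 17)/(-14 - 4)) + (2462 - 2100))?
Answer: 9/3230 ≈ 0.0027864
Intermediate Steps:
1/(((l + 6)*1 + 8)*((-13 + 17)/(-14 - 4)) + (2462 - 2100)) = 1/(((0 + 6)*1 + 8)*((-13 + 17)/(-14 - 4)) + (2462 - 2100)) = 1/((6*1 + 8)*(4/(-18)) + 362) = 1/((6 + 8)*(4*(-1/18)) + 362) = 1/(14*(-2/9) + 362) = 1/(-28/9 + 362) = 1/(3230/9) = 9/3230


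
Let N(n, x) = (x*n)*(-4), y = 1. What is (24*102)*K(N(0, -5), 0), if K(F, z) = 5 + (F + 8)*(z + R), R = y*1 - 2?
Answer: -7344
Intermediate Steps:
R = -1 (R = 1*1 - 2 = 1 - 2 = -1)
N(n, x) = -4*n*x (N(n, x) = (n*x)*(-4) = -4*n*x)
K(F, z) = 5 + (-1 + z)*(8 + F) (K(F, z) = 5 + (F + 8)*(z - 1) = 5 + (8 + F)*(-1 + z) = 5 + (-1 + z)*(8 + F))
(24*102)*K(N(0, -5), 0) = (24*102)*(-3 - (-4)*0*(-5) + 8*0 - 4*0*(-5)*0) = 2448*(-3 - 1*0 + 0 + 0*0) = 2448*(-3 + 0 + 0 + 0) = 2448*(-3) = -7344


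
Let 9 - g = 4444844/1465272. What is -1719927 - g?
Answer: -630042404437/366318 ≈ -1.7199e+6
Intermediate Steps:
g = 2185651/366318 (g = 9 - 4444844/1465272 = 9 - 1*1111211/366318 = 9 - 1111211/366318 = 2185651/366318 ≈ 5.9665)
-1719927 - g = -1719927 - 1*2185651/366318 = -1719927 - 2185651/366318 = -630042404437/366318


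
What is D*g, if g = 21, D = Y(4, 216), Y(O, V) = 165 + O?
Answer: 3549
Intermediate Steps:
D = 169 (D = 165 + 4 = 169)
D*g = 169*21 = 3549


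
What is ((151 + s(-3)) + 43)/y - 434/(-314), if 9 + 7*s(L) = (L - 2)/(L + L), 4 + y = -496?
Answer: 469351/471000 ≈ 0.99650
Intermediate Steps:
y = -500 (y = -4 - 496 = -500)
s(L) = -9/7 + (-2 + L)/(14*L) (s(L) = -9/7 + ((L - 2)/(L + L))/7 = -9/7 + ((-2 + L)/((2*L)))/7 = -9/7 + ((-2 + L)*(1/(2*L)))/7 = -9/7 + ((-2 + L)/(2*L))/7 = -9/7 + (-2 + L)/(14*L))
((151 + s(-3)) + 43)/y - 434/(-314) = ((151 + (1/14)*(-2 - 17*(-3))/(-3)) + 43)/(-500) - 434/(-314) = ((151 + (1/14)*(-⅓)*(-2 + 51)) + 43)*(-1/500) - 434*(-1/314) = ((151 + (1/14)*(-⅓)*49) + 43)*(-1/500) + 217/157 = ((151 - 7/6) + 43)*(-1/500) + 217/157 = (899/6 + 43)*(-1/500) + 217/157 = (1157/6)*(-1/500) + 217/157 = -1157/3000 + 217/157 = 469351/471000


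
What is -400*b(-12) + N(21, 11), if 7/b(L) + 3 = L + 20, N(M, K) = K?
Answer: -549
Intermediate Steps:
b(L) = 7/(17 + L) (b(L) = 7/(-3 + (L + 20)) = 7/(-3 + (20 + L)) = 7/(17 + L))
-400*b(-12) + N(21, 11) = -2800/(17 - 12) + 11 = -2800/5 + 11 = -400*7/5 + 11 = -560 + 11 = -549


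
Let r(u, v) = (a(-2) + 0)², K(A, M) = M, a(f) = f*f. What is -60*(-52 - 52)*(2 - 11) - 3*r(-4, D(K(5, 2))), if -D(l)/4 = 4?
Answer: -56208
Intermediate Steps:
a(f) = f²
D(l) = -16 (D(l) = -4*4 = -16)
r(u, v) = 16 (r(u, v) = ((-2)² + 0)² = (4 + 0)² = 4² = 16)
-60*(-52 - 52)*(2 - 11) - 3*r(-4, D(K(5, 2))) = -60*(-52 - 52)*(2 - 11) - 3*16 = -(-6240)*(-9) - 48 = -60*936 - 48 = -56160 - 48 = -56208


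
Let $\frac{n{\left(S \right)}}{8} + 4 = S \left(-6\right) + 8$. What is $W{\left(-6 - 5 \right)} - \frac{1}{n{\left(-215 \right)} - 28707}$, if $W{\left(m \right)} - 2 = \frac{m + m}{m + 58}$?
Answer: $\frac{1321607}{862685} \approx 1.532$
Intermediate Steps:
$W{\left(m \right)} = 2 + \frac{2 m}{58 + m}$ ($W{\left(m \right)} = 2 + \frac{m + m}{m + 58} = 2 + \frac{2 m}{58 + m}$)
$n{\left(S \right)} = 32 - 48 S$ ($n{\left(S \right)} = -32 + 8 \left(S \left(-6\right) + 8\right) = -32 + 8 \left(- 6 S + 8\right) = -32 + 8 \left(8 - 6 S\right) = -32 - \left(-64 + 48 S\right) = 32 - 48 S$)
$W{\left(-6 - 5 \right)} - \frac{1}{n{\left(-215 \right)} - 28707} = \frac{4 \left(29 - 11\right)}{58 - 11} - \frac{1}{\left(32 - -10320\right) - 28707} = \frac{4 \left(29 - 11\right)}{58 - 11} - \frac{1}{\left(32 + 10320\right) - 28707} = \frac{4 \left(29 - 11\right)}{58 - 11} - \frac{1}{10352 - 28707} = 4 \cdot \frac{1}{47} \cdot 18 - \frac{1}{-18355} = 4 \cdot \frac{1}{47} \cdot 18 - - \frac{1}{18355} = \frac{72}{47} + \frac{1}{18355} = \frac{1321607}{862685}$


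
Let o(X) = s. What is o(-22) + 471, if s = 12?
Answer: 483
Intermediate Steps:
o(X) = 12
o(-22) + 471 = 12 + 471 = 483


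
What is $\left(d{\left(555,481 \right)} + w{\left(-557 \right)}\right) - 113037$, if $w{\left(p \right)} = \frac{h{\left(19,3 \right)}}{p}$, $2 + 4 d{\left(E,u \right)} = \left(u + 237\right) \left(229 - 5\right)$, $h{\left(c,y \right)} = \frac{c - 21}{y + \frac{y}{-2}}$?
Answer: $- \frac{243396181}{3342} \approx -72830.0$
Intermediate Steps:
$h{\left(c,y \right)} = \frac{2 \left(-21 + c\right)}{y}$ ($h{\left(c,y \right)} = \frac{-21 + c}{y + y \left(- \frac{1}{2}\right)} = \frac{-21 + c}{y - \frac{y}{2}} = \frac{-21 + c}{\frac{1}{2} y} = \left(-21 + c\right) \frac{2}{y} = \frac{2 \left(-21 + c\right)}{y}$)
$d{\left(E,u \right)} = \frac{26543}{2} + 56 u$ ($d{\left(E,u \right)} = - \frac{1}{2} + \frac{\left(u + 237\right) \left(229 - 5\right)}{4} = - \frac{1}{2} + \frac{\left(237 + u\right) 224}{4} = - \frac{1}{2} + \frac{53088 + 224 u}{4} = - \frac{1}{2} + \left(13272 + 56 u\right) = \frac{26543}{2} + 56 u$)
$w{\left(p \right)} = - \frac{4}{3 p}$ ($w{\left(p \right)} = \frac{2 \cdot \frac{1}{3} \left(-21 + 19\right)}{p} = \frac{2 \cdot \frac{1}{3} \left(-2\right)}{p} = - \frac{4}{3 p}$)
$\left(d{\left(555,481 \right)} + w{\left(-557 \right)}\right) - 113037 = \left(\left(\frac{26543}{2} + 56 \cdot 481\right) - \frac{4}{3 \left(-557\right)}\right) - 113037 = \left(\left(\frac{26543}{2} + 26936\right) - - \frac{4}{1671}\right) - 113037 = \left(\frac{80415}{2} + \frac{4}{1671}\right) - 113037 = \frac{134373473}{3342} - 113037 = - \frac{243396181}{3342}$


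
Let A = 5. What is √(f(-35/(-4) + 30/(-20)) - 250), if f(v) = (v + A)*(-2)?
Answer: 3*I*√122/2 ≈ 16.568*I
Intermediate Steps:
f(v) = -10 - 2*v (f(v) = (v + 5)*(-2) = (5 + v)*(-2) = -10 - 2*v)
√(f(-35/(-4) + 30/(-20)) - 250) = √((-10 - 2*(-35/(-4) + 30/(-20))) - 250) = √((-10 - 2*(-35*(-¼) + 30*(-1/20))) - 250) = √((-10 - 2*(35/4 - 3/2)) - 250) = √((-10 - 2*29/4) - 250) = √((-10 - 29/2) - 250) = √(-49/2 - 250) = √(-549/2) = 3*I*√122/2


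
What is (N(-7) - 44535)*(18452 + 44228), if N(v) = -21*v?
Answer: -2782239840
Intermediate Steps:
(N(-7) - 44535)*(18452 + 44228) = (-21*(-7) - 44535)*(18452 + 44228) = (147 - 44535)*62680 = -44388*62680 = -2782239840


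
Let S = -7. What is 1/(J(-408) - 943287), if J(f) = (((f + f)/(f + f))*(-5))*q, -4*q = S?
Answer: -4/3773183 ≈ -1.0601e-6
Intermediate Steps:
q = 7/4 (q = -¼*(-7) = 7/4 ≈ 1.7500)
J(f) = -35/4 (J(f) = (((f + f)/(f + f))*(-5))*(7/4) = (((2*f)/((2*f)))*(-5))*(7/4) = (((2*f)*(1/(2*f)))*(-5))*(7/4) = (1*(-5))*(7/4) = -5*7/4 = -35/4)
1/(J(-408) - 943287) = 1/(-35/4 - 943287) = 1/(-3773183/4) = -4/3773183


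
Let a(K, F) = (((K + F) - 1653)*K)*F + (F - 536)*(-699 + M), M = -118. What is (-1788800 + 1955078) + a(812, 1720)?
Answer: 1226845510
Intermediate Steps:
a(K, F) = 437912 - 817*F + F*K*(-1653 + F + K) (a(K, F) = (((K + F) - 1653)*K)*F + (F - 536)*(-699 - 118) = (((F + K) - 1653)*K)*F + (-536 + F)*(-817) = ((-1653 + F + K)*K)*F + (437912 - 817*F) = (K*(-1653 + F + K))*F + (437912 - 817*F) = F*K*(-1653 + F + K) + (437912 - 817*F) = 437912 - 817*F + F*K*(-1653 + F + K))
(-1788800 + 1955078) + a(812, 1720) = (-1788800 + 1955078) + (437912 - 817*1720 + 1720*812**2 + 812*1720**2 - 1653*1720*812) = 166278 + (437912 - 1405240 + 1720*659344 + 812*2958400 - 2308645920) = 166278 + (437912 - 1405240 + 1134071680 + 2402220800 - 2308645920) = 166278 + 1226679232 = 1226845510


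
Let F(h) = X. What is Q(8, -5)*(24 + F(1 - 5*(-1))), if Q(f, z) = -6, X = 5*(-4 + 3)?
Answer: -114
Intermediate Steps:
X = -5 (X = 5*(-1) = -5)
F(h) = -5
Q(8, -5)*(24 + F(1 - 5*(-1))) = -6*(24 - 5) = -6*19 = -114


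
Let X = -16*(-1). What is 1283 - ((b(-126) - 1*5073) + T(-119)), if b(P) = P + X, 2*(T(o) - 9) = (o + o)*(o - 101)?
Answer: -19723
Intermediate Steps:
T(o) = 9 + o*(-101 + o) (T(o) = 9 + ((o + o)*(o - 101))/2 = 9 + ((2*o)*(-101 + o))/2 = 9 + (2*o*(-101 + o))/2 = 9 + o*(-101 + o))
X = 16
b(P) = 16 + P (b(P) = P + 16 = 16 + P)
1283 - ((b(-126) - 1*5073) + T(-119)) = 1283 - (((16 - 126) - 1*5073) + (9 + (-119)² - 101*(-119))) = 1283 - ((-110 - 5073) + (9 + 14161 + 12019)) = 1283 - (-5183 + 26189) = 1283 - 1*21006 = 1283 - 21006 = -19723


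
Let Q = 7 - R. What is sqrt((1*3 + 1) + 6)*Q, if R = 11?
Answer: -4*sqrt(10) ≈ -12.649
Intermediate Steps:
Q = -4 (Q = 7 - 1*11 = 7 - 11 = -4)
sqrt((1*3 + 1) + 6)*Q = sqrt((1*3 + 1) + 6)*(-4) = sqrt((3 + 1) + 6)*(-4) = sqrt(4 + 6)*(-4) = sqrt(10)*(-4) = -4*sqrt(10)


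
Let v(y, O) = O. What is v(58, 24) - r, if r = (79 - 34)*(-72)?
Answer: 3264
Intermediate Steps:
r = -3240 (r = 45*(-72) = -3240)
v(58, 24) - r = 24 - 1*(-3240) = 24 + 3240 = 3264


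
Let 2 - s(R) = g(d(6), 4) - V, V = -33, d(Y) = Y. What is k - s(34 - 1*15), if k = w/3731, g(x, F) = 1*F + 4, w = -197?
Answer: 145312/3731 ≈ 38.947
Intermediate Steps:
g(x, F) = 4 + F (g(x, F) = F + 4 = 4 + F)
s(R) = -39 (s(R) = 2 - ((4 + 4) - 1*(-33)) = 2 - (8 + 33) = 2 - 1*41 = 2 - 41 = -39)
k = -197/3731 ≈ -0.052801
k - s(34 - 1*15) = -197/3731 - 1*(-39) = -197/3731 + 39 = 145312/3731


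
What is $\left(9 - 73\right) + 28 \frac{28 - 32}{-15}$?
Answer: $- \frac{848}{15} \approx -56.533$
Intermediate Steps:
$\left(9 - 73\right) + 28 \frac{28 - 32}{-15} = \left(9 - 73\right) + 28 \left(\left(-4\right) \left(- \frac{1}{15}\right)\right) = -64 + 28 \cdot \frac{4}{15} = -64 + \frac{112}{15} = - \frac{848}{15}$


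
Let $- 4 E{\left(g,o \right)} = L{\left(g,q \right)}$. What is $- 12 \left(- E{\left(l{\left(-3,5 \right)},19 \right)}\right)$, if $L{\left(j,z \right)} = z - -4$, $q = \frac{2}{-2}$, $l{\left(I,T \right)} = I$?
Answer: $-9$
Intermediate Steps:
$q = -1$ ($q = 2 \left(- \frac{1}{2}\right) = -1$)
$L{\left(j,z \right)} = 4 + z$ ($L{\left(j,z \right)} = z + 4 = 4 + z$)
$E{\left(g,o \right)} = - \frac{3}{4}$ ($E{\left(g,o \right)} = - \frac{4 - 1}{4} = \left(- \frac{1}{4}\right) 3 = - \frac{3}{4}$)
$- 12 \left(- E{\left(l{\left(-3,5 \right)},19 \right)}\right) = - 12 \left(\left(-1\right) \left(- \frac{3}{4}\right)\right) = \left(-12\right) \frac{3}{4} = -9$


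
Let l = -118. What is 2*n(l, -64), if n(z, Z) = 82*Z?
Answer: -10496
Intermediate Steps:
2*n(l, -64) = 2*(82*(-64)) = 2*(-5248) = -10496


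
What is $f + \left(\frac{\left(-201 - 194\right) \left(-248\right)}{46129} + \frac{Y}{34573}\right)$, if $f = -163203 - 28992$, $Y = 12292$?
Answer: $- \frac{43787439395581}{227831131} \approx -1.9219 \cdot 10^{5}$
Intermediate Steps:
$f = -192195$ ($f = -163203 - 28992 = -192195$)
$f + \left(\frac{\left(-201 - 194\right) \left(-248\right)}{46129} + \frac{Y}{34573}\right) = -192195 + \left(\frac{\left(-201 - 194\right) \left(-248\right)}{46129} + \frac{12292}{34573}\right) = -192195 + \left(\left(-395\right) \left(-248\right) \frac{1}{46129} + 12292 \cdot \frac{1}{34573}\right) = -192195 + \left(97960 \cdot \frac{1}{46129} + \frac{1756}{4939}\right) = -192195 + \left(\frac{97960}{46129} + \frac{1756}{4939}\right) = -192195 + \frac{564826964}{227831131} = - \frac{43787439395581}{227831131}$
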